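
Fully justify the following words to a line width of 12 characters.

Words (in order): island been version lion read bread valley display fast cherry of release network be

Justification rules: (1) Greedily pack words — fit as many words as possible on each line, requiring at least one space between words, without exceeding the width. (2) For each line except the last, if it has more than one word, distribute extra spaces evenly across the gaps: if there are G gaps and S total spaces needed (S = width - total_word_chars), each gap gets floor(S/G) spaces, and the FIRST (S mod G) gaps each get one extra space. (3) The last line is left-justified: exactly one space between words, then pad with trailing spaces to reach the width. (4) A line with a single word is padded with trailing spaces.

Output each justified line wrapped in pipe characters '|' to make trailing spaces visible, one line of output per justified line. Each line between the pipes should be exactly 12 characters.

Answer: |island  been|
|version lion|
|read   bread|
|valley      |
|display fast|
|cherry    of|
|release     |
|network be  |

Derivation:
Line 1: ['island', 'been'] (min_width=11, slack=1)
Line 2: ['version', 'lion'] (min_width=12, slack=0)
Line 3: ['read', 'bread'] (min_width=10, slack=2)
Line 4: ['valley'] (min_width=6, slack=6)
Line 5: ['display', 'fast'] (min_width=12, slack=0)
Line 6: ['cherry', 'of'] (min_width=9, slack=3)
Line 7: ['release'] (min_width=7, slack=5)
Line 8: ['network', 'be'] (min_width=10, slack=2)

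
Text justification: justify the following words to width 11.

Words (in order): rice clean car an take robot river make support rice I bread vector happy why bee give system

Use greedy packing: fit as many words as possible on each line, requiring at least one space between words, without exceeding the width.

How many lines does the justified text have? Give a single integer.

Answer: 11

Derivation:
Line 1: ['rice', 'clean'] (min_width=10, slack=1)
Line 2: ['car', 'an', 'take'] (min_width=11, slack=0)
Line 3: ['robot', 'river'] (min_width=11, slack=0)
Line 4: ['make'] (min_width=4, slack=7)
Line 5: ['support'] (min_width=7, slack=4)
Line 6: ['rice', 'I'] (min_width=6, slack=5)
Line 7: ['bread'] (min_width=5, slack=6)
Line 8: ['vector'] (min_width=6, slack=5)
Line 9: ['happy', 'why'] (min_width=9, slack=2)
Line 10: ['bee', 'give'] (min_width=8, slack=3)
Line 11: ['system'] (min_width=6, slack=5)
Total lines: 11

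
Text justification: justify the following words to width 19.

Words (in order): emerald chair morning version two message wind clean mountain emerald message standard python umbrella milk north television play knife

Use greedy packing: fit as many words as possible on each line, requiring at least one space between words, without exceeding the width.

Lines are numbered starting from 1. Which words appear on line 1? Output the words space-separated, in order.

Line 1: ['emerald', 'chair'] (min_width=13, slack=6)
Line 2: ['morning', 'version', 'two'] (min_width=19, slack=0)
Line 3: ['message', 'wind', 'clean'] (min_width=18, slack=1)
Line 4: ['mountain', 'emerald'] (min_width=16, slack=3)
Line 5: ['message', 'standard'] (min_width=16, slack=3)
Line 6: ['python', 'umbrella'] (min_width=15, slack=4)
Line 7: ['milk', 'north'] (min_width=10, slack=9)
Line 8: ['television', 'play'] (min_width=15, slack=4)
Line 9: ['knife'] (min_width=5, slack=14)

Answer: emerald chair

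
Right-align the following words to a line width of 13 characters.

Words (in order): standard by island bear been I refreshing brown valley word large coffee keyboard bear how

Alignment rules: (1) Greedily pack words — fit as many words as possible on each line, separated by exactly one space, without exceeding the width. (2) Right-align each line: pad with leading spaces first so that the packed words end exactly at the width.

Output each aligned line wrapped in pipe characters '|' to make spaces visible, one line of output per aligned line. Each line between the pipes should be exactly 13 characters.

Line 1: ['standard', 'by'] (min_width=11, slack=2)
Line 2: ['island', 'bear'] (min_width=11, slack=2)
Line 3: ['been', 'I'] (min_width=6, slack=7)
Line 4: ['refreshing'] (min_width=10, slack=3)
Line 5: ['brown', 'valley'] (min_width=12, slack=1)
Line 6: ['word', 'large'] (min_width=10, slack=3)
Line 7: ['coffee'] (min_width=6, slack=7)
Line 8: ['keyboard', 'bear'] (min_width=13, slack=0)
Line 9: ['how'] (min_width=3, slack=10)

Answer: |  standard by|
|  island bear|
|       been I|
|   refreshing|
| brown valley|
|   word large|
|       coffee|
|keyboard bear|
|          how|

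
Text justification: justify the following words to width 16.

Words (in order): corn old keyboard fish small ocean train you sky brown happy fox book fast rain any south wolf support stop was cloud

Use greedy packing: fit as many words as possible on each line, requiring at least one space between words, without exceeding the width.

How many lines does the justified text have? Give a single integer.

Line 1: ['corn', 'old'] (min_width=8, slack=8)
Line 2: ['keyboard', 'fish'] (min_width=13, slack=3)
Line 3: ['small', 'ocean'] (min_width=11, slack=5)
Line 4: ['train', 'you', 'sky'] (min_width=13, slack=3)
Line 5: ['brown', 'happy', 'fox'] (min_width=15, slack=1)
Line 6: ['book', 'fast', 'rain'] (min_width=14, slack=2)
Line 7: ['any', 'south', 'wolf'] (min_width=14, slack=2)
Line 8: ['support', 'stop', 'was'] (min_width=16, slack=0)
Line 9: ['cloud'] (min_width=5, slack=11)
Total lines: 9

Answer: 9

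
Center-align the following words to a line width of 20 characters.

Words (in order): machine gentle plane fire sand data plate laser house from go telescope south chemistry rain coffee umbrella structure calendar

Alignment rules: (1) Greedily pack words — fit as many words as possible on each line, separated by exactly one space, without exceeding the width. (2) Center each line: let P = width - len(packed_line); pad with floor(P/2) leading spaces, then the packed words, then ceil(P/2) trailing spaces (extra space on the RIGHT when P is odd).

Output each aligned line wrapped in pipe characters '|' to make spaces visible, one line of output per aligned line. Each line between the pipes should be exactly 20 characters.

Answer: |machine gentle plane|
|fire sand data plate|
|laser house from go |
|  telescope south   |
|   chemistry rain   |
|  coffee umbrella   |
| structure calendar |

Derivation:
Line 1: ['machine', 'gentle', 'plane'] (min_width=20, slack=0)
Line 2: ['fire', 'sand', 'data', 'plate'] (min_width=20, slack=0)
Line 3: ['laser', 'house', 'from', 'go'] (min_width=19, slack=1)
Line 4: ['telescope', 'south'] (min_width=15, slack=5)
Line 5: ['chemistry', 'rain'] (min_width=14, slack=6)
Line 6: ['coffee', 'umbrella'] (min_width=15, slack=5)
Line 7: ['structure', 'calendar'] (min_width=18, slack=2)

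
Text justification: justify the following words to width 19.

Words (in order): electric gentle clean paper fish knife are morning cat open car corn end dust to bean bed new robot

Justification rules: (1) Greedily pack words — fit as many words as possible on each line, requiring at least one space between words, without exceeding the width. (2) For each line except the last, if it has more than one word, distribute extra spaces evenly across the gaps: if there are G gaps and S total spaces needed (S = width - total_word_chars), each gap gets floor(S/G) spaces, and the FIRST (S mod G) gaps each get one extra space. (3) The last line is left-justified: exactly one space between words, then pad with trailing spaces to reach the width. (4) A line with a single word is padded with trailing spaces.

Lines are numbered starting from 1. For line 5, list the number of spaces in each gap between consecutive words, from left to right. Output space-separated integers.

Answer: 2 2 2

Derivation:
Line 1: ['electric', 'gentle'] (min_width=15, slack=4)
Line 2: ['clean', 'paper', 'fish'] (min_width=16, slack=3)
Line 3: ['knife', 'are', 'morning'] (min_width=17, slack=2)
Line 4: ['cat', 'open', 'car', 'corn'] (min_width=17, slack=2)
Line 5: ['end', 'dust', 'to', 'bean'] (min_width=16, slack=3)
Line 6: ['bed', 'new', 'robot'] (min_width=13, slack=6)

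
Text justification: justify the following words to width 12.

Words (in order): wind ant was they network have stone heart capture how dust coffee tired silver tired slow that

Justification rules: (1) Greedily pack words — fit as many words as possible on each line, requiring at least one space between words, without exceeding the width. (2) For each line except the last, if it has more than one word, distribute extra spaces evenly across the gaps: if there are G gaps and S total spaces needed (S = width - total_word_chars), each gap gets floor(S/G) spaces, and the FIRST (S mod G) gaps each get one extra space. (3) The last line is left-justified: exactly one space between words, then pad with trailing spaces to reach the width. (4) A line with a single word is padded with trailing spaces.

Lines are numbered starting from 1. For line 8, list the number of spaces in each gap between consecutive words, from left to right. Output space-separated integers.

Line 1: ['wind', 'ant', 'was'] (min_width=12, slack=0)
Line 2: ['they', 'network'] (min_width=12, slack=0)
Line 3: ['have', 'stone'] (min_width=10, slack=2)
Line 4: ['heart'] (min_width=5, slack=7)
Line 5: ['capture', 'how'] (min_width=11, slack=1)
Line 6: ['dust', 'coffee'] (min_width=11, slack=1)
Line 7: ['tired', 'silver'] (min_width=12, slack=0)
Line 8: ['tired', 'slow'] (min_width=10, slack=2)
Line 9: ['that'] (min_width=4, slack=8)

Answer: 3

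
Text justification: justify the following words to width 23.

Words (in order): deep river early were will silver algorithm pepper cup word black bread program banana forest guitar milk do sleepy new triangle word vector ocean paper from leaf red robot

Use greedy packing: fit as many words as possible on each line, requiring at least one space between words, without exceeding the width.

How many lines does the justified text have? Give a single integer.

Answer: 8

Derivation:
Line 1: ['deep', 'river', 'early', 'were'] (min_width=21, slack=2)
Line 2: ['will', 'silver', 'algorithm'] (min_width=21, slack=2)
Line 3: ['pepper', 'cup', 'word', 'black'] (min_width=21, slack=2)
Line 4: ['bread', 'program', 'banana'] (min_width=20, slack=3)
Line 5: ['forest', 'guitar', 'milk', 'do'] (min_width=21, slack=2)
Line 6: ['sleepy', 'new', 'triangle'] (min_width=19, slack=4)
Line 7: ['word', 'vector', 'ocean', 'paper'] (min_width=23, slack=0)
Line 8: ['from', 'leaf', 'red', 'robot'] (min_width=19, slack=4)
Total lines: 8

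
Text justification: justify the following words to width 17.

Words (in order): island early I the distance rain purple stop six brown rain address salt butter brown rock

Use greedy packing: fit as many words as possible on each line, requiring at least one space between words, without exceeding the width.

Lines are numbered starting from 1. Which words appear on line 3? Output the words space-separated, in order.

Answer: purple stop six

Derivation:
Line 1: ['island', 'early', 'I'] (min_width=14, slack=3)
Line 2: ['the', 'distance', 'rain'] (min_width=17, slack=0)
Line 3: ['purple', 'stop', 'six'] (min_width=15, slack=2)
Line 4: ['brown', 'rain'] (min_width=10, slack=7)
Line 5: ['address', 'salt'] (min_width=12, slack=5)
Line 6: ['butter', 'brown', 'rock'] (min_width=17, slack=0)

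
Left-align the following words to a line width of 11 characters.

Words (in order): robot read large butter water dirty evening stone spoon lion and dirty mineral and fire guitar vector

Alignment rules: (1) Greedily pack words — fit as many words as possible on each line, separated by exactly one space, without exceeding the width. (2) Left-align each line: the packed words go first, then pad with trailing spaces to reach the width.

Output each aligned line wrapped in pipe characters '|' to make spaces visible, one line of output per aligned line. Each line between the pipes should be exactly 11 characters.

Line 1: ['robot', 'read'] (min_width=10, slack=1)
Line 2: ['large'] (min_width=5, slack=6)
Line 3: ['butter'] (min_width=6, slack=5)
Line 4: ['water', 'dirty'] (min_width=11, slack=0)
Line 5: ['evening'] (min_width=7, slack=4)
Line 6: ['stone', 'spoon'] (min_width=11, slack=0)
Line 7: ['lion', 'and'] (min_width=8, slack=3)
Line 8: ['dirty'] (min_width=5, slack=6)
Line 9: ['mineral', 'and'] (min_width=11, slack=0)
Line 10: ['fire', 'guitar'] (min_width=11, slack=0)
Line 11: ['vector'] (min_width=6, slack=5)

Answer: |robot read |
|large      |
|butter     |
|water dirty|
|evening    |
|stone spoon|
|lion and   |
|dirty      |
|mineral and|
|fire guitar|
|vector     |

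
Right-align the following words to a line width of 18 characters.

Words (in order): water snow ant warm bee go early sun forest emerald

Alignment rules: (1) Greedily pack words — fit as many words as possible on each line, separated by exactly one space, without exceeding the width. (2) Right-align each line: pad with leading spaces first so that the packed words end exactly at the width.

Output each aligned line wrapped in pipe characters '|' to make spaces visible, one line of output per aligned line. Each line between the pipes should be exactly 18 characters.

Line 1: ['water', 'snow', 'ant'] (min_width=14, slack=4)
Line 2: ['warm', 'bee', 'go', 'early'] (min_width=17, slack=1)
Line 3: ['sun', 'forest', 'emerald'] (min_width=18, slack=0)

Answer: |    water snow ant|
| warm bee go early|
|sun forest emerald|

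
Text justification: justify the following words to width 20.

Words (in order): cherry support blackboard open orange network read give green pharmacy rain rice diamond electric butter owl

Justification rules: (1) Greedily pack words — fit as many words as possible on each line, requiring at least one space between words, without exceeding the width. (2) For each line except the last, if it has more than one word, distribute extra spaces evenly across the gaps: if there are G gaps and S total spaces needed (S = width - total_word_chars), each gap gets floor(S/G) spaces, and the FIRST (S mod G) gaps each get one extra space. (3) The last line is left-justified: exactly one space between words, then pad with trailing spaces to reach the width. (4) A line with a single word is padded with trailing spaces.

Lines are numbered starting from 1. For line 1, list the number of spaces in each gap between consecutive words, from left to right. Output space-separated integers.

Line 1: ['cherry', 'support'] (min_width=14, slack=6)
Line 2: ['blackboard', 'open'] (min_width=15, slack=5)
Line 3: ['orange', 'network', 'read'] (min_width=19, slack=1)
Line 4: ['give', 'green', 'pharmacy'] (min_width=19, slack=1)
Line 5: ['rain', 'rice', 'diamond'] (min_width=17, slack=3)
Line 6: ['electric', 'butter', 'owl'] (min_width=19, slack=1)

Answer: 7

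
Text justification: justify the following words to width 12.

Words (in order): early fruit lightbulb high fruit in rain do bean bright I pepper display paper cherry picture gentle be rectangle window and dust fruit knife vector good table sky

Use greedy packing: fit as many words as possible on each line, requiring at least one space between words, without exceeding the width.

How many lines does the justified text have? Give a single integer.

Answer: 16

Derivation:
Line 1: ['early', 'fruit'] (min_width=11, slack=1)
Line 2: ['lightbulb'] (min_width=9, slack=3)
Line 3: ['high', 'fruit'] (min_width=10, slack=2)
Line 4: ['in', 'rain', 'do'] (min_width=10, slack=2)
Line 5: ['bean', 'bright'] (min_width=11, slack=1)
Line 6: ['I', 'pepper'] (min_width=8, slack=4)
Line 7: ['display'] (min_width=7, slack=5)
Line 8: ['paper', 'cherry'] (min_width=12, slack=0)
Line 9: ['picture'] (min_width=7, slack=5)
Line 10: ['gentle', 'be'] (min_width=9, slack=3)
Line 11: ['rectangle'] (min_width=9, slack=3)
Line 12: ['window', 'and'] (min_width=10, slack=2)
Line 13: ['dust', 'fruit'] (min_width=10, slack=2)
Line 14: ['knife', 'vector'] (min_width=12, slack=0)
Line 15: ['good', 'table'] (min_width=10, slack=2)
Line 16: ['sky'] (min_width=3, slack=9)
Total lines: 16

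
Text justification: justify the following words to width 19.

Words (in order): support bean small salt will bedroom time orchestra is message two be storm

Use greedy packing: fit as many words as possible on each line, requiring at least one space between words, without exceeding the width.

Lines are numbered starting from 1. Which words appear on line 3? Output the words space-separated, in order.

Line 1: ['support', 'bean', 'small'] (min_width=18, slack=1)
Line 2: ['salt', 'will', 'bedroom'] (min_width=17, slack=2)
Line 3: ['time', 'orchestra', 'is'] (min_width=17, slack=2)
Line 4: ['message', 'two', 'be'] (min_width=14, slack=5)
Line 5: ['storm'] (min_width=5, slack=14)

Answer: time orchestra is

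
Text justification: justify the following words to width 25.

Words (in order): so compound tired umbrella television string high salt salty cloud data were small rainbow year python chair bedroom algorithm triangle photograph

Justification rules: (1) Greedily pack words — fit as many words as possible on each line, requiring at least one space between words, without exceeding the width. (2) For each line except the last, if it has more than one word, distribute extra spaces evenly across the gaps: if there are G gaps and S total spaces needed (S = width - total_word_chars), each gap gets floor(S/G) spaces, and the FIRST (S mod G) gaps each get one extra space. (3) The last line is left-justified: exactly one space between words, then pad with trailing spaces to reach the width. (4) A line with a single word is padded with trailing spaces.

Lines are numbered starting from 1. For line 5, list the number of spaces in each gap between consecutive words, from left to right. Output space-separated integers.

Line 1: ['so', 'compound', 'tired'] (min_width=17, slack=8)
Line 2: ['umbrella', 'television'] (min_width=19, slack=6)
Line 3: ['string', 'high', 'salt', 'salty'] (min_width=22, slack=3)
Line 4: ['cloud', 'data', 'were', 'small'] (min_width=21, slack=4)
Line 5: ['rainbow', 'year', 'python', 'chair'] (min_width=25, slack=0)
Line 6: ['bedroom', 'algorithm'] (min_width=17, slack=8)
Line 7: ['triangle', 'photograph'] (min_width=19, slack=6)

Answer: 1 1 1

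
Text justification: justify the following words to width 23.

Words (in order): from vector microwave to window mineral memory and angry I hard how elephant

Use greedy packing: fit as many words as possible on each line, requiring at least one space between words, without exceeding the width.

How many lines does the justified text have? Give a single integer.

Answer: 4

Derivation:
Line 1: ['from', 'vector', 'microwave'] (min_width=21, slack=2)
Line 2: ['to', 'window', 'mineral'] (min_width=17, slack=6)
Line 3: ['memory', 'and', 'angry', 'I', 'hard'] (min_width=23, slack=0)
Line 4: ['how', 'elephant'] (min_width=12, slack=11)
Total lines: 4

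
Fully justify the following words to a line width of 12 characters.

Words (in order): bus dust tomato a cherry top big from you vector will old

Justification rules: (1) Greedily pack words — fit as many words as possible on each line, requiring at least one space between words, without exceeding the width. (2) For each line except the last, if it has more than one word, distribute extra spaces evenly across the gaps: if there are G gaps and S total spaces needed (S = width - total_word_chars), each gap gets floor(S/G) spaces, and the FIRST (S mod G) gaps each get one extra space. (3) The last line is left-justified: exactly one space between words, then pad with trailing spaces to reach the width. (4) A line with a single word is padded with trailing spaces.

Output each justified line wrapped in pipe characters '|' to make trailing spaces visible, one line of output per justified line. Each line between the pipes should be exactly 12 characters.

Line 1: ['bus', 'dust'] (min_width=8, slack=4)
Line 2: ['tomato', 'a'] (min_width=8, slack=4)
Line 3: ['cherry', 'top'] (min_width=10, slack=2)
Line 4: ['big', 'from', 'you'] (min_width=12, slack=0)
Line 5: ['vector', 'will'] (min_width=11, slack=1)
Line 6: ['old'] (min_width=3, slack=9)

Answer: |bus     dust|
|tomato     a|
|cherry   top|
|big from you|
|vector  will|
|old         |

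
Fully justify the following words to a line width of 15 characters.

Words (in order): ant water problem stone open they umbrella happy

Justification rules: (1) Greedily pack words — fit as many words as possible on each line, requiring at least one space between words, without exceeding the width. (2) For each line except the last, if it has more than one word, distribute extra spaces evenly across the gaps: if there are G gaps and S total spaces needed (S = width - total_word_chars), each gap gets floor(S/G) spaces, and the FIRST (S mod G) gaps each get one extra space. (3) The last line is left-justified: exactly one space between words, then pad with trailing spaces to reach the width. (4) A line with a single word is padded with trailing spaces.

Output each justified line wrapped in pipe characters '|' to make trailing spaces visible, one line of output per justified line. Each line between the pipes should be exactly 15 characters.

Line 1: ['ant', 'water'] (min_width=9, slack=6)
Line 2: ['problem', 'stone'] (min_width=13, slack=2)
Line 3: ['open', 'they'] (min_width=9, slack=6)
Line 4: ['umbrella', 'happy'] (min_width=14, slack=1)

Answer: |ant       water|
|problem   stone|
|open       they|
|umbrella happy |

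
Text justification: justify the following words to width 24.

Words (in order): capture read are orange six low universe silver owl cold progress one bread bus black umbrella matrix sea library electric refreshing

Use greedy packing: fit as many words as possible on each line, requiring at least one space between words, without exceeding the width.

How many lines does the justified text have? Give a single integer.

Line 1: ['capture', 'read', 'are', 'orange'] (min_width=23, slack=1)
Line 2: ['six', 'low', 'universe', 'silver'] (min_width=23, slack=1)
Line 3: ['owl', 'cold', 'progress', 'one'] (min_width=21, slack=3)
Line 4: ['bread', 'bus', 'black', 'umbrella'] (min_width=24, slack=0)
Line 5: ['matrix', 'sea', 'library'] (min_width=18, slack=6)
Line 6: ['electric', 'refreshing'] (min_width=19, slack=5)
Total lines: 6

Answer: 6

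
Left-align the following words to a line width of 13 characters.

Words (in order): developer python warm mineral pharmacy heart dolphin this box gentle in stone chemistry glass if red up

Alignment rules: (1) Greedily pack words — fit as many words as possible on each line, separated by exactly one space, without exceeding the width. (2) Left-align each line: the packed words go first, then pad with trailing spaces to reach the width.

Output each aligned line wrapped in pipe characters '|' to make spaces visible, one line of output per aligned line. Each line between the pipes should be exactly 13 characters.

Line 1: ['developer'] (min_width=9, slack=4)
Line 2: ['python', 'warm'] (min_width=11, slack=2)
Line 3: ['mineral'] (min_width=7, slack=6)
Line 4: ['pharmacy'] (min_width=8, slack=5)
Line 5: ['heart', 'dolphin'] (min_width=13, slack=0)
Line 6: ['this', 'box'] (min_width=8, slack=5)
Line 7: ['gentle', 'in'] (min_width=9, slack=4)
Line 8: ['stone'] (min_width=5, slack=8)
Line 9: ['chemistry'] (min_width=9, slack=4)
Line 10: ['glass', 'if', 'red'] (min_width=12, slack=1)
Line 11: ['up'] (min_width=2, slack=11)

Answer: |developer    |
|python warm  |
|mineral      |
|pharmacy     |
|heart dolphin|
|this box     |
|gentle in    |
|stone        |
|chemistry    |
|glass if red |
|up           |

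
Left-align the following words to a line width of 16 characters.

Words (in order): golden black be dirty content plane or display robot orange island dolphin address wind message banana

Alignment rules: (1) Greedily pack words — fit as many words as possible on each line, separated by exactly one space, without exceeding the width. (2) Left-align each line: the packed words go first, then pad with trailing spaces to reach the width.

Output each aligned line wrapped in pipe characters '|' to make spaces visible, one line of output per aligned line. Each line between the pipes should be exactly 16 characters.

Line 1: ['golden', 'black', 'be'] (min_width=15, slack=1)
Line 2: ['dirty', 'content'] (min_width=13, slack=3)
Line 3: ['plane', 'or', 'display'] (min_width=16, slack=0)
Line 4: ['robot', 'orange'] (min_width=12, slack=4)
Line 5: ['island', 'dolphin'] (min_width=14, slack=2)
Line 6: ['address', 'wind'] (min_width=12, slack=4)
Line 7: ['message', 'banana'] (min_width=14, slack=2)

Answer: |golden black be |
|dirty content   |
|plane or display|
|robot orange    |
|island dolphin  |
|address wind    |
|message banana  |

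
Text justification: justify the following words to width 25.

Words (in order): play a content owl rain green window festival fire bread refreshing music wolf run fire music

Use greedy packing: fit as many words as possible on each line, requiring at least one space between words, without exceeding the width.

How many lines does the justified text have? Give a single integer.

Line 1: ['play', 'a', 'content', 'owl', 'rain'] (min_width=23, slack=2)
Line 2: ['green', 'window', 'festival'] (min_width=21, slack=4)
Line 3: ['fire', 'bread', 'refreshing'] (min_width=21, slack=4)
Line 4: ['music', 'wolf', 'run', 'fire', 'music'] (min_width=25, slack=0)
Total lines: 4

Answer: 4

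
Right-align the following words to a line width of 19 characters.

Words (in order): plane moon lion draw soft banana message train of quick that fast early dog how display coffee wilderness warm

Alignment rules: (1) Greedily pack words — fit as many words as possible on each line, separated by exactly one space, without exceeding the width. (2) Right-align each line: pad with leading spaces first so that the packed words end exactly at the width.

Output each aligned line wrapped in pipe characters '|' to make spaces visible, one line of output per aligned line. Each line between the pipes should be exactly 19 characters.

Line 1: ['plane', 'moon', 'lion'] (min_width=15, slack=4)
Line 2: ['draw', 'soft', 'banana'] (min_width=16, slack=3)
Line 3: ['message', 'train', 'of'] (min_width=16, slack=3)
Line 4: ['quick', 'that', 'fast'] (min_width=15, slack=4)
Line 5: ['early', 'dog', 'how'] (min_width=13, slack=6)
Line 6: ['display', 'coffee'] (min_width=14, slack=5)
Line 7: ['wilderness', 'warm'] (min_width=15, slack=4)

Answer: |    plane moon lion|
|   draw soft banana|
|   message train of|
|    quick that fast|
|      early dog how|
|     display coffee|
|    wilderness warm|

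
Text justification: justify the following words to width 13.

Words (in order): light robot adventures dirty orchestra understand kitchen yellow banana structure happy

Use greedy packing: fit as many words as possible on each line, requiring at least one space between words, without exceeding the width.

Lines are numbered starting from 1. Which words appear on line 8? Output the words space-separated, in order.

Line 1: ['light', 'robot'] (min_width=11, slack=2)
Line 2: ['adventures'] (min_width=10, slack=3)
Line 3: ['dirty'] (min_width=5, slack=8)
Line 4: ['orchestra'] (min_width=9, slack=4)
Line 5: ['understand'] (min_width=10, slack=3)
Line 6: ['kitchen'] (min_width=7, slack=6)
Line 7: ['yellow', 'banana'] (min_width=13, slack=0)
Line 8: ['structure'] (min_width=9, slack=4)
Line 9: ['happy'] (min_width=5, slack=8)

Answer: structure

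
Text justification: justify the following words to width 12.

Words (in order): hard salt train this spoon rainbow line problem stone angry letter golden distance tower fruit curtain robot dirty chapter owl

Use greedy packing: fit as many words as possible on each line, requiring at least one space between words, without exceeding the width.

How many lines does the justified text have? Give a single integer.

Answer: 13

Derivation:
Line 1: ['hard', 'salt'] (min_width=9, slack=3)
Line 2: ['train', 'this'] (min_width=10, slack=2)
Line 3: ['spoon'] (min_width=5, slack=7)
Line 4: ['rainbow', 'line'] (min_width=12, slack=0)
Line 5: ['problem'] (min_width=7, slack=5)
Line 6: ['stone', 'angry'] (min_width=11, slack=1)
Line 7: ['letter'] (min_width=6, slack=6)
Line 8: ['golden'] (min_width=6, slack=6)
Line 9: ['distance'] (min_width=8, slack=4)
Line 10: ['tower', 'fruit'] (min_width=11, slack=1)
Line 11: ['curtain'] (min_width=7, slack=5)
Line 12: ['robot', 'dirty'] (min_width=11, slack=1)
Line 13: ['chapter', 'owl'] (min_width=11, slack=1)
Total lines: 13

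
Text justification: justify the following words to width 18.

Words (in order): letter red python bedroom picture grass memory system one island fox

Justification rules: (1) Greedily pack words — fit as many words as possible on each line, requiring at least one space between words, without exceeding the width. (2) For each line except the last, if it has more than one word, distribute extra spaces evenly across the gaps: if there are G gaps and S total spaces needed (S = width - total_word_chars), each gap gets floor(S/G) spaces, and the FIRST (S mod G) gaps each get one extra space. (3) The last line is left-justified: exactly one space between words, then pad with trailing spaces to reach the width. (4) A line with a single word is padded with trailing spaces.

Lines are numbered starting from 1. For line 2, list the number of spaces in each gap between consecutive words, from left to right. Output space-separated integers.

Line 1: ['letter', 'red', 'python'] (min_width=17, slack=1)
Line 2: ['bedroom', 'picture'] (min_width=15, slack=3)
Line 3: ['grass', 'memory'] (min_width=12, slack=6)
Line 4: ['system', 'one', 'island'] (min_width=17, slack=1)
Line 5: ['fox'] (min_width=3, slack=15)

Answer: 4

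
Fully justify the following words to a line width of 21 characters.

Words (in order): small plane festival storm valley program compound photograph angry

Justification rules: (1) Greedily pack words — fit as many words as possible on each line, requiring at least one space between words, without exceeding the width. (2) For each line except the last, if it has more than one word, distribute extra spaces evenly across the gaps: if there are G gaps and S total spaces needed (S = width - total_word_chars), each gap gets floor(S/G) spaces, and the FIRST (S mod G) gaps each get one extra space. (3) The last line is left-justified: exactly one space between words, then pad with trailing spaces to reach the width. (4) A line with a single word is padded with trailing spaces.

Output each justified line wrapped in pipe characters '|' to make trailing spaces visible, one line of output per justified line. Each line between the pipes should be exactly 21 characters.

Answer: |small  plane festival|
|storm  valley program|
|compound   photograph|
|angry                |

Derivation:
Line 1: ['small', 'plane', 'festival'] (min_width=20, slack=1)
Line 2: ['storm', 'valley', 'program'] (min_width=20, slack=1)
Line 3: ['compound', 'photograph'] (min_width=19, slack=2)
Line 4: ['angry'] (min_width=5, slack=16)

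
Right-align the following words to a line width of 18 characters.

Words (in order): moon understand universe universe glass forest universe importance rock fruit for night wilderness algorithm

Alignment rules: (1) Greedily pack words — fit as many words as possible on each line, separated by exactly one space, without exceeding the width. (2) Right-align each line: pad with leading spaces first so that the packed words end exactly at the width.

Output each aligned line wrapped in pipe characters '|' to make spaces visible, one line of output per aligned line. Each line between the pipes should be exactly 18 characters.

Line 1: ['moon', 'understand'] (min_width=15, slack=3)
Line 2: ['universe', 'universe'] (min_width=17, slack=1)
Line 3: ['glass', 'forest'] (min_width=12, slack=6)
Line 4: ['universe'] (min_width=8, slack=10)
Line 5: ['importance', 'rock'] (min_width=15, slack=3)
Line 6: ['fruit', 'for', 'night'] (min_width=15, slack=3)
Line 7: ['wilderness'] (min_width=10, slack=8)
Line 8: ['algorithm'] (min_width=9, slack=9)

Answer: |   moon understand|
| universe universe|
|      glass forest|
|          universe|
|   importance rock|
|   fruit for night|
|        wilderness|
|         algorithm|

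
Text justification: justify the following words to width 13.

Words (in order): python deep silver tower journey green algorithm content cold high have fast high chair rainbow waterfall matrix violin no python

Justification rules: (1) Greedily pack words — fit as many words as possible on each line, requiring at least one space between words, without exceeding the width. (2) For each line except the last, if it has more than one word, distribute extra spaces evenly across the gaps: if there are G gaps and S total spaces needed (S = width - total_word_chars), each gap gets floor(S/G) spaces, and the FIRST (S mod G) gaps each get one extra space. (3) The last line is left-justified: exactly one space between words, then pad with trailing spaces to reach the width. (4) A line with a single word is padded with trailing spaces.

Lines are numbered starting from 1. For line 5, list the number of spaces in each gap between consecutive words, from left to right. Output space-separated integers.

Answer: 2

Derivation:
Line 1: ['python', 'deep'] (min_width=11, slack=2)
Line 2: ['silver', 'tower'] (min_width=12, slack=1)
Line 3: ['journey', 'green'] (min_width=13, slack=0)
Line 4: ['algorithm'] (min_width=9, slack=4)
Line 5: ['content', 'cold'] (min_width=12, slack=1)
Line 6: ['high', 'have'] (min_width=9, slack=4)
Line 7: ['fast', 'high'] (min_width=9, slack=4)
Line 8: ['chair', 'rainbow'] (min_width=13, slack=0)
Line 9: ['waterfall'] (min_width=9, slack=4)
Line 10: ['matrix', 'violin'] (min_width=13, slack=0)
Line 11: ['no', 'python'] (min_width=9, slack=4)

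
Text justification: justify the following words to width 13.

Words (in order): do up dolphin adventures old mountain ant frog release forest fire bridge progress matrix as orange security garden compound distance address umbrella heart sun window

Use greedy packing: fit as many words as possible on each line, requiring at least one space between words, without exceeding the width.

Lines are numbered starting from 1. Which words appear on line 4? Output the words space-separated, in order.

Line 1: ['do', 'up', 'dolphin'] (min_width=13, slack=0)
Line 2: ['adventures'] (min_width=10, slack=3)
Line 3: ['old', 'mountain'] (min_width=12, slack=1)
Line 4: ['ant', 'frog'] (min_width=8, slack=5)
Line 5: ['release'] (min_width=7, slack=6)
Line 6: ['forest', 'fire'] (min_width=11, slack=2)
Line 7: ['bridge'] (min_width=6, slack=7)
Line 8: ['progress'] (min_width=8, slack=5)
Line 9: ['matrix', 'as'] (min_width=9, slack=4)
Line 10: ['orange'] (min_width=6, slack=7)
Line 11: ['security'] (min_width=8, slack=5)
Line 12: ['garden'] (min_width=6, slack=7)
Line 13: ['compound'] (min_width=8, slack=5)
Line 14: ['distance'] (min_width=8, slack=5)
Line 15: ['address'] (min_width=7, slack=6)
Line 16: ['umbrella'] (min_width=8, slack=5)
Line 17: ['heart', 'sun'] (min_width=9, slack=4)
Line 18: ['window'] (min_width=6, slack=7)

Answer: ant frog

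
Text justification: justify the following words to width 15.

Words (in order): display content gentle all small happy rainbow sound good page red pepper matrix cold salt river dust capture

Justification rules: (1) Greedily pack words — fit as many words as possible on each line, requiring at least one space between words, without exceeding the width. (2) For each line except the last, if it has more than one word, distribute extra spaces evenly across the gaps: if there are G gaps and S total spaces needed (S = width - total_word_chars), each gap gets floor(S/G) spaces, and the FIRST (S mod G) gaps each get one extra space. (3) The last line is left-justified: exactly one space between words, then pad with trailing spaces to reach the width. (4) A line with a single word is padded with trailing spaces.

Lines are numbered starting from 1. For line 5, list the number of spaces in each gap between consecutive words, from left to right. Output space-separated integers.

Answer: 2 2

Derivation:
Line 1: ['display', 'content'] (min_width=15, slack=0)
Line 2: ['gentle', 'all'] (min_width=10, slack=5)
Line 3: ['small', 'happy'] (min_width=11, slack=4)
Line 4: ['rainbow', 'sound'] (min_width=13, slack=2)
Line 5: ['good', 'page', 'red'] (min_width=13, slack=2)
Line 6: ['pepper', 'matrix'] (min_width=13, slack=2)
Line 7: ['cold', 'salt', 'river'] (min_width=15, slack=0)
Line 8: ['dust', 'capture'] (min_width=12, slack=3)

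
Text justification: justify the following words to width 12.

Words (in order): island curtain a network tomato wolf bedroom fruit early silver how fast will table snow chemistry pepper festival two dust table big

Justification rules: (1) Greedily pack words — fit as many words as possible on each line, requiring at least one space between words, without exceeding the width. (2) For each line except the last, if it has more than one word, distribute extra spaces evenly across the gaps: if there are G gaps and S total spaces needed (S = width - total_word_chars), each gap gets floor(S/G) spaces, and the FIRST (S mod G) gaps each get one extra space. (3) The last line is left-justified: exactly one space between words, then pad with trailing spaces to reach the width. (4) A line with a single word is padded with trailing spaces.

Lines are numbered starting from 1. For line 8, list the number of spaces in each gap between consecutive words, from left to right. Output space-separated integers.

Line 1: ['island'] (min_width=6, slack=6)
Line 2: ['curtain', 'a'] (min_width=9, slack=3)
Line 3: ['network'] (min_width=7, slack=5)
Line 4: ['tomato', 'wolf'] (min_width=11, slack=1)
Line 5: ['bedroom'] (min_width=7, slack=5)
Line 6: ['fruit', 'early'] (min_width=11, slack=1)
Line 7: ['silver', 'how'] (min_width=10, slack=2)
Line 8: ['fast', 'will'] (min_width=9, slack=3)
Line 9: ['table', 'snow'] (min_width=10, slack=2)
Line 10: ['chemistry'] (min_width=9, slack=3)
Line 11: ['pepper'] (min_width=6, slack=6)
Line 12: ['festival', 'two'] (min_width=12, slack=0)
Line 13: ['dust', 'table'] (min_width=10, slack=2)
Line 14: ['big'] (min_width=3, slack=9)

Answer: 4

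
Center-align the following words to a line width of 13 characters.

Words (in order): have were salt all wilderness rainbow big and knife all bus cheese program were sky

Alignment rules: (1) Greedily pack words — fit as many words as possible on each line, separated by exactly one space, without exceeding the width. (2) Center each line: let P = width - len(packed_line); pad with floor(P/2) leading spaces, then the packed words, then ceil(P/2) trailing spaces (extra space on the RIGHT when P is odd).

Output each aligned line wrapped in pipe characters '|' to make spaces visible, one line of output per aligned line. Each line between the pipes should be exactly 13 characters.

Answer: |  have were  |
|  salt all   |
| wilderness  |
| rainbow big |
|and knife all|
| bus cheese  |
|program were |
|     sky     |

Derivation:
Line 1: ['have', 'were'] (min_width=9, slack=4)
Line 2: ['salt', 'all'] (min_width=8, slack=5)
Line 3: ['wilderness'] (min_width=10, slack=3)
Line 4: ['rainbow', 'big'] (min_width=11, slack=2)
Line 5: ['and', 'knife', 'all'] (min_width=13, slack=0)
Line 6: ['bus', 'cheese'] (min_width=10, slack=3)
Line 7: ['program', 'were'] (min_width=12, slack=1)
Line 8: ['sky'] (min_width=3, slack=10)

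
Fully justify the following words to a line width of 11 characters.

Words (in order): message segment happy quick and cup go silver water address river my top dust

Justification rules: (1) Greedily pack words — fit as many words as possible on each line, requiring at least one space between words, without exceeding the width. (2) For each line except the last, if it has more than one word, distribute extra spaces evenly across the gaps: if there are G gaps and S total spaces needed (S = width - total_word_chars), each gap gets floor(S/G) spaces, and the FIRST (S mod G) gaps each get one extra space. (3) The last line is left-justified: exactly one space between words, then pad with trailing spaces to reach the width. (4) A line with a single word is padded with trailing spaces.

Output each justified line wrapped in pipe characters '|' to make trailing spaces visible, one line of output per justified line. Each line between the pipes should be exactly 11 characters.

Answer: |message    |
|segment    |
|happy quick|
|and  cup go|
|silver     |
|water      |
|address    |
|river    my|
|top dust   |

Derivation:
Line 1: ['message'] (min_width=7, slack=4)
Line 2: ['segment'] (min_width=7, slack=4)
Line 3: ['happy', 'quick'] (min_width=11, slack=0)
Line 4: ['and', 'cup', 'go'] (min_width=10, slack=1)
Line 5: ['silver'] (min_width=6, slack=5)
Line 6: ['water'] (min_width=5, slack=6)
Line 7: ['address'] (min_width=7, slack=4)
Line 8: ['river', 'my'] (min_width=8, slack=3)
Line 9: ['top', 'dust'] (min_width=8, slack=3)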